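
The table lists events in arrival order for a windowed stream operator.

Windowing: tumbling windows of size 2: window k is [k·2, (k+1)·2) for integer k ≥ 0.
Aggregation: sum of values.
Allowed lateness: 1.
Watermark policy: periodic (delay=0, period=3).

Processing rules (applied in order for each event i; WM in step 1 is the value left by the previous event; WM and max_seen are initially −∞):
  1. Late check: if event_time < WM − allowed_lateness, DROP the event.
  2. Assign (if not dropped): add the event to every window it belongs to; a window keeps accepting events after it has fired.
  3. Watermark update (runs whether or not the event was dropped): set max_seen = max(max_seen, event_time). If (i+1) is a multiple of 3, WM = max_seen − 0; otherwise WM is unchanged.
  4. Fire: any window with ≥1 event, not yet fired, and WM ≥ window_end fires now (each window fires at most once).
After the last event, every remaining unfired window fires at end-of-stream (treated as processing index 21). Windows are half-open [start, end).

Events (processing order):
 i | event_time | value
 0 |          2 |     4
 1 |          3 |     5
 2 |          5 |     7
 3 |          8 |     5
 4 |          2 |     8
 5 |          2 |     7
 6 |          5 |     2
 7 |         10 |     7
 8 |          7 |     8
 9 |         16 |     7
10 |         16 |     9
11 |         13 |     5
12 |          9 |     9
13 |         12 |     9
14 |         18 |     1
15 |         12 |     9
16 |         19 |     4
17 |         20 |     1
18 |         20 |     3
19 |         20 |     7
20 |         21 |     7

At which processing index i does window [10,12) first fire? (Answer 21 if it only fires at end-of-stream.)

i=0 t=2 v=4: → [2,4); WM=−∞
i=1 t=3 v=5: → [2,4); WM=−∞
i=2 t=5 v=7: → [4,6); WM=5; [2,4) fires=9
i=3 t=8 v=5: → [8,10); WM=5
i=4 t=2 v=8: DROP (t<5-1); WM=5
i=5 t=2 v=7: DROP (t<5-1); WM=8; [4,6) fires=7
i=6 t=5 v=2: DROP (t<8-1); WM=8
i=7 t=10 v=7: → [10,12); WM=8
i=8 t=7 v=8: → [6,8); WM=10; [6,8) fires=8 [8,10) fires=5
i=9 t=16 v=7: → [16,18); WM=10
i=10 t=16 v=9: → [16,18); WM=10
i=11 t=13 v=5: → [12,14); WM=16; [10,12) fires=7 [12,14) fires=5
i=12 t=9 v=9: DROP (t<16-1); WM=16
i=13 t=12 v=9: DROP (t<16-1); WM=16
i=14 t=18 v=1: → [18,20); WM=18; [16,18) fires=16
i=15 t=12 v=9: DROP (t<18-1); WM=18
i=16 t=19 v=4: → [18,20); WM=18
i=17 t=20 v=1: → [20,22); WM=20; [18,20) fires=5
i=18 t=20 v=3: → [20,22); WM=20
i=19 t=20 v=7: → [20,22); WM=20
i=20 t=21 v=7: → [20,22); WM=21

11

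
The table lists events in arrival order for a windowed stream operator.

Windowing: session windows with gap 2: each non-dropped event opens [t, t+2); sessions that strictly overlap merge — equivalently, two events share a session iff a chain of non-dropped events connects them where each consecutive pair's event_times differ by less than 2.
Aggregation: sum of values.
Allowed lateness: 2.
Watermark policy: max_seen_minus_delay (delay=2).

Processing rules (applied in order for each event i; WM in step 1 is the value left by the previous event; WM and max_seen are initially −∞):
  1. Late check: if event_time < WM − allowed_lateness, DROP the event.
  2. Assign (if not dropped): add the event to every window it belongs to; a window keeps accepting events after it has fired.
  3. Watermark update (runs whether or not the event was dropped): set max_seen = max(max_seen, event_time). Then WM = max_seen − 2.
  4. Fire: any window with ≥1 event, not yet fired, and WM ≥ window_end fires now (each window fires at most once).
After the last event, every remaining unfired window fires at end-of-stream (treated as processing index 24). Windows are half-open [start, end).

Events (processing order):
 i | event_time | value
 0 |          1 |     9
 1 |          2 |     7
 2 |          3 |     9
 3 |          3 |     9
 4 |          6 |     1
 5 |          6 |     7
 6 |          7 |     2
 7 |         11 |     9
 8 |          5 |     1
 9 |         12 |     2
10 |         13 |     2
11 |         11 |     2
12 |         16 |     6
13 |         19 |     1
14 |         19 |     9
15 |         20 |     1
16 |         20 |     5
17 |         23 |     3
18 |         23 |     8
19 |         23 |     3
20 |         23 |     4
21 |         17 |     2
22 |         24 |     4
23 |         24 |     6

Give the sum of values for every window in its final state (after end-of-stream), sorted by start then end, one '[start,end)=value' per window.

[1,5)=34 [6,9)=10 [11,15)=15 [16,18)=6 [19,22)=16 [23,26)=28

i=0 t=1 v=9: → [1,3); WM=-1
i=1 t=2 v=7: → [1,4); WM=0
i=2 t=3 v=9: → [1,5); WM=1
i=3 t=3 v=9: → [1,5); WM=1
i=4 t=6 v=1: → [6,8); WM=4
i=5 t=6 v=7: → [6,8); WM=4
i=6 t=7 v=2: → [6,9); WM=5
i=7 t=11 v=9: → [11,13); WM=9
i=8 t=5 v=1: DROP (t<9-2); WM=9
i=9 t=12 v=2: → [11,14); WM=10
i=10 t=13 v=2: → [11,15); WM=11
i=11 t=11 v=2: → [11,15); WM=11
i=12 t=16 v=6: → [16,18); WM=14
i=13 t=19 v=1: → [19,21); WM=17
i=14 t=19 v=9: → [19,21); WM=17
i=15 t=20 v=1: → [19,22); WM=18
i=16 t=20 v=5: → [19,22); WM=18
i=17 t=23 v=3: → [23,25); WM=21
i=18 t=23 v=8: → [23,25); WM=21
i=19 t=23 v=3: → [23,25); WM=21
i=20 t=23 v=4: → [23,25); WM=21
i=21 t=17 v=2: DROP (t<21-2); WM=21
i=22 t=24 v=4: → [23,26); WM=22
i=23 t=24 v=6: → [23,26); WM=22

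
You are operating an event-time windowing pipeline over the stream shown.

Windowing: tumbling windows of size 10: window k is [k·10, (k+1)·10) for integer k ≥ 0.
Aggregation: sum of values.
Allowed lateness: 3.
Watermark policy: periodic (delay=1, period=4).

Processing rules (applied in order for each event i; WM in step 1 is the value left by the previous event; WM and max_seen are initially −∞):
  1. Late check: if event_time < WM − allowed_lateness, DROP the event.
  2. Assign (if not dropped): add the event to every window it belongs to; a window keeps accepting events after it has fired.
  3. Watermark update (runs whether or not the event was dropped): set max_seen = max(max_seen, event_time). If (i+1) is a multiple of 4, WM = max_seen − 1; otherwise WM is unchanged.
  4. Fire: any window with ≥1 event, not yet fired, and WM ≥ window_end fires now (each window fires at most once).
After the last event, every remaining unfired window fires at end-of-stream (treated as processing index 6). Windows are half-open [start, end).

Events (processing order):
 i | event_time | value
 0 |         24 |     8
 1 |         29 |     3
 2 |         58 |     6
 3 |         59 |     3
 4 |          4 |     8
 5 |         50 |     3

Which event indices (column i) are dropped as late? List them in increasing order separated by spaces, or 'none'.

4 5

i=0 t=24 v=8: → [20,30); WM=−∞
i=1 t=29 v=3: → [20,30); WM=−∞
i=2 t=58 v=6: → [50,60); WM=−∞
i=3 t=59 v=3: → [50,60); WM=58; [20,30) fires=11
i=4 t=4 v=8: DROP (t<58-3); WM=58
i=5 t=50 v=3: DROP (t<58-3); WM=58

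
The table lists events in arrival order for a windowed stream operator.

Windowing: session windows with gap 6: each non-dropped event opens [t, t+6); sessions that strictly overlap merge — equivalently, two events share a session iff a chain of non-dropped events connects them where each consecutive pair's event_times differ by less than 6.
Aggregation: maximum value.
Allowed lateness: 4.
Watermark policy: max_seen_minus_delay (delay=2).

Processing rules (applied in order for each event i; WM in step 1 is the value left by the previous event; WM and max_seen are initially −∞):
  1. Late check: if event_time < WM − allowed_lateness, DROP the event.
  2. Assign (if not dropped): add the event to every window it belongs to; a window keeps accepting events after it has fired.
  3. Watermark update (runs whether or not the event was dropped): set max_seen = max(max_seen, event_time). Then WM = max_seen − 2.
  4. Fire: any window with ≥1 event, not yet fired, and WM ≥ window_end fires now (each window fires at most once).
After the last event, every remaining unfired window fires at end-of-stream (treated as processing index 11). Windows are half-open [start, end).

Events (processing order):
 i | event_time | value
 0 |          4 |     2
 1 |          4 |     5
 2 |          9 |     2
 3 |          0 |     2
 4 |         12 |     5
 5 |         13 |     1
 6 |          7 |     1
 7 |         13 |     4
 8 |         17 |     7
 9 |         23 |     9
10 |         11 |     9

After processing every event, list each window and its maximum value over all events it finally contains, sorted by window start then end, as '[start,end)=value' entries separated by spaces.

[4,23)=7 [23,29)=9

i=0 t=4 v=2: → [4,10); WM=2
i=1 t=4 v=5: → [4,10); WM=2
i=2 t=9 v=2: → [4,15); WM=7
i=3 t=0 v=2: DROP (t<7-4); WM=7
i=4 t=12 v=5: → [4,18); WM=10
i=5 t=13 v=1: → [4,19); WM=11
i=6 t=7 v=1: → [4,19); WM=11
i=7 t=13 v=4: → [4,19); WM=11
i=8 t=17 v=7: → [4,23); WM=15
i=9 t=23 v=9: → [23,29); WM=21
i=10 t=11 v=9: DROP (t<21-4); WM=21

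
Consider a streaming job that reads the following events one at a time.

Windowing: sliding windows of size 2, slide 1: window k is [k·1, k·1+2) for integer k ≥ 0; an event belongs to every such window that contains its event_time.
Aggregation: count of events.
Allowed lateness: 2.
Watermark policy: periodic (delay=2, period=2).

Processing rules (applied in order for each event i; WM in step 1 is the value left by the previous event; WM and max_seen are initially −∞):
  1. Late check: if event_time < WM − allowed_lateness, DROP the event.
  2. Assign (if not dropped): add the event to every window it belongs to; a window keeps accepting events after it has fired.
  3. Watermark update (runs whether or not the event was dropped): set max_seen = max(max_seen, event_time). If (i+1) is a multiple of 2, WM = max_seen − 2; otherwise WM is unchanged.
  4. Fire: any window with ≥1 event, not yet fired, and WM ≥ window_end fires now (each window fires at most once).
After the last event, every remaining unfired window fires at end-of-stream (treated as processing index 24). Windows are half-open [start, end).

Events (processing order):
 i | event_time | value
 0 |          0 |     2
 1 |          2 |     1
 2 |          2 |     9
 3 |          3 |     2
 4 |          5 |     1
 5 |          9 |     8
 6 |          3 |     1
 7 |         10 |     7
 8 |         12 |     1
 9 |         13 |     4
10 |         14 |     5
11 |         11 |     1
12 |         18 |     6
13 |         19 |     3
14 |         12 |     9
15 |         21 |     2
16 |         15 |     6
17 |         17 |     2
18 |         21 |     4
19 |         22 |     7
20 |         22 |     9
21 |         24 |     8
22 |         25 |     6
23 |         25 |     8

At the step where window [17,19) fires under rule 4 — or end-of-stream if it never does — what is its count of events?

i=0 t=0 v=2: → [0,2); WM=−∞
i=1 t=2 v=1: → [2,4),[1,3); WM=0
i=2 t=2 v=9: → [2,4),[1,3); WM=0
i=3 t=3 v=2: → [3,5),[2,4); WM=1
i=4 t=5 v=1: → [5,7),[4,6); WM=1
i=5 t=9 v=8: → [9,11),[8,10); WM=7; [0,2) fires=1 [1,3) fires=2 [2,4) fires=3 [3,5) fires=1 [4,6) fires=1 [5,7) fires=1
i=6 t=3 v=1: DROP (t<7-2); WM=7
i=7 t=10 v=7: → [10,12),[9,11); WM=8
i=8 t=12 v=1: → [12,14),[11,13); WM=8
i=9 t=13 v=4: → [13,15),[12,14); WM=11; [8,10) fires=1 [9,11) fires=2
i=10 t=14 v=5: → [14,16),[13,15); WM=11
i=11 t=11 v=1: → [11,13),[10,12); WM=12; [10,12) fires=2
i=12 t=18 v=6: → [18,20),[17,19); WM=12
i=13 t=19 v=3: → [19,21),[18,20); WM=17; [11,13) fires=2 [12,14) fires=2 [13,15) fires=2 [14,16) fires=1
i=14 t=12 v=9: DROP (t<17-2); WM=17
i=15 t=21 v=2: → [21,23),[20,22); WM=19; [17,19) fires=1
i=16 t=15 v=6: DROP (t<19-2); WM=19
i=17 t=17 v=2: → [17,19),[16,18); WM=19; [16,18) fires=1
i=18 t=21 v=4: → [21,23),[20,22); WM=19
i=19 t=22 v=7: → [22,24),[21,23); WM=20; [18,20) fires=2
i=20 t=22 v=9: → [22,24),[21,23); WM=20
i=21 t=24 v=8: → [24,26),[23,25); WM=22; [19,21) fires=1 [20,22) fires=2
i=22 t=25 v=6: → [25,27),[24,26); WM=22
i=23 t=25 v=8: → [25,27),[24,26); WM=23; [21,23) fires=4

1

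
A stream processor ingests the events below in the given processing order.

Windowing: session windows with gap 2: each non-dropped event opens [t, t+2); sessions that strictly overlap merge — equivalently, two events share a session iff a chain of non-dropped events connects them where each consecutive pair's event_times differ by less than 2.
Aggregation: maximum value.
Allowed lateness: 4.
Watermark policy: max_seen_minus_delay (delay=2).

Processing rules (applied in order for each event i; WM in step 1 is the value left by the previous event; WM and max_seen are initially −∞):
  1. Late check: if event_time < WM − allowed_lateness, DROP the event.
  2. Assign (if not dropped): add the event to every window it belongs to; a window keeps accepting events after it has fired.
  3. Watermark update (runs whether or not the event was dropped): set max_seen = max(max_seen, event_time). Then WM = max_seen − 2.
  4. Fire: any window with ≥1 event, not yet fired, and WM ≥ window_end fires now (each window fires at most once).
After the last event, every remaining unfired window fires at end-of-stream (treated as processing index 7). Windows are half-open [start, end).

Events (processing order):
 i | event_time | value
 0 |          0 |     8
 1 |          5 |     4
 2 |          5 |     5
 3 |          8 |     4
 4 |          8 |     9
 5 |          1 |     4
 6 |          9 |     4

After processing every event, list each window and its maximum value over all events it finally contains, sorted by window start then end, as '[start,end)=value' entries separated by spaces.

i=0 t=0 v=8: → [0,2); WM=-2
i=1 t=5 v=4: → [5,7); WM=3
i=2 t=5 v=5: → [5,7); WM=3
i=3 t=8 v=4: → [8,10); WM=6
i=4 t=8 v=9: → [8,10); WM=6
i=5 t=1 v=4: DROP (t<6-4); WM=6
i=6 t=9 v=4: → [8,11); WM=7

[0,2)=8 [5,7)=5 [8,11)=9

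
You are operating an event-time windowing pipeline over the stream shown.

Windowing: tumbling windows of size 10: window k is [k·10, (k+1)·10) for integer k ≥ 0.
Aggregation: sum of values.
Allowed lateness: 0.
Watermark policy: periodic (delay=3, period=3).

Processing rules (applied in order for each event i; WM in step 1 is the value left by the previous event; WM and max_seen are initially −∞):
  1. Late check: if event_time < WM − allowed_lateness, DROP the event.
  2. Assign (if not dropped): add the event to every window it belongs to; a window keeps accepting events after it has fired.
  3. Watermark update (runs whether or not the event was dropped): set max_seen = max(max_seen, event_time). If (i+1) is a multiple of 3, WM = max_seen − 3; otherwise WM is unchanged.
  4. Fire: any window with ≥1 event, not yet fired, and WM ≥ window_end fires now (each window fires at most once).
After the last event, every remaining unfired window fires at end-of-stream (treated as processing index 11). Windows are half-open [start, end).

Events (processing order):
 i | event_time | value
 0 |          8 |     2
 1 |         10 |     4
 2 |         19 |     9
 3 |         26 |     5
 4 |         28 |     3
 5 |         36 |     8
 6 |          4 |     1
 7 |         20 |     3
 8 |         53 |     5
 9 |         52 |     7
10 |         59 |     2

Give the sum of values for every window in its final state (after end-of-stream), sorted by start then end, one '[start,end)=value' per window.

[0,10)=2 [10,20)=13 [20,30)=8 [30,40)=8 [50,60)=14

i=0 t=8 v=2: → [0,10); WM=−∞
i=1 t=10 v=4: → [10,20); WM=−∞
i=2 t=19 v=9: → [10,20); WM=16; [0,10) fires=2
i=3 t=26 v=5: → [20,30); WM=16
i=4 t=28 v=3: → [20,30); WM=16
i=5 t=36 v=8: → [30,40); WM=33; [10,20) fires=13 [20,30) fires=8
i=6 t=4 v=1: DROP (t<33-0); WM=33
i=7 t=20 v=3: DROP (t<33-0); WM=33
i=8 t=53 v=5: → [50,60); WM=50; [30,40) fires=8
i=9 t=52 v=7: → [50,60); WM=50
i=10 t=59 v=2: → [50,60); WM=50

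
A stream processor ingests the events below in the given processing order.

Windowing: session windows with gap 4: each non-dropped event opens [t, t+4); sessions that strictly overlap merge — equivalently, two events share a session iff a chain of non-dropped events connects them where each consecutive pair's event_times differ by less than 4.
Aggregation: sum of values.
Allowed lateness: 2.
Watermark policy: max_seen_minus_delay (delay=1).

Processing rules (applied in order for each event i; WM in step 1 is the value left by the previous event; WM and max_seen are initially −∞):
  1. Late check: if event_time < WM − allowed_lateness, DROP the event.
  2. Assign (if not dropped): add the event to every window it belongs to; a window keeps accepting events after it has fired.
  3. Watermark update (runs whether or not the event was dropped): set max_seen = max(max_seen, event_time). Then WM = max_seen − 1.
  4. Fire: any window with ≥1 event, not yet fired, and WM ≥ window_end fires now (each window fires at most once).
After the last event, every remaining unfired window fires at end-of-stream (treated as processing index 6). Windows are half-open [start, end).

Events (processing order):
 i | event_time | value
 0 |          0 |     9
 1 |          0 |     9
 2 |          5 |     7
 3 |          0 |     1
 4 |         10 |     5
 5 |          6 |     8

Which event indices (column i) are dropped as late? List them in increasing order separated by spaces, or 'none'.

i=0 t=0 v=9: → [0,4); WM=-1
i=1 t=0 v=9: → [0,4); WM=-1
i=2 t=5 v=7: → [5,9); WM=4
i=3 t=0 v=1: DROP (t<4-2); WM=4
i=4 t=10 v=5: → [10,14); WM=9
i=5 t=6 v=8: DROP (t<9-2); WM=9

3 5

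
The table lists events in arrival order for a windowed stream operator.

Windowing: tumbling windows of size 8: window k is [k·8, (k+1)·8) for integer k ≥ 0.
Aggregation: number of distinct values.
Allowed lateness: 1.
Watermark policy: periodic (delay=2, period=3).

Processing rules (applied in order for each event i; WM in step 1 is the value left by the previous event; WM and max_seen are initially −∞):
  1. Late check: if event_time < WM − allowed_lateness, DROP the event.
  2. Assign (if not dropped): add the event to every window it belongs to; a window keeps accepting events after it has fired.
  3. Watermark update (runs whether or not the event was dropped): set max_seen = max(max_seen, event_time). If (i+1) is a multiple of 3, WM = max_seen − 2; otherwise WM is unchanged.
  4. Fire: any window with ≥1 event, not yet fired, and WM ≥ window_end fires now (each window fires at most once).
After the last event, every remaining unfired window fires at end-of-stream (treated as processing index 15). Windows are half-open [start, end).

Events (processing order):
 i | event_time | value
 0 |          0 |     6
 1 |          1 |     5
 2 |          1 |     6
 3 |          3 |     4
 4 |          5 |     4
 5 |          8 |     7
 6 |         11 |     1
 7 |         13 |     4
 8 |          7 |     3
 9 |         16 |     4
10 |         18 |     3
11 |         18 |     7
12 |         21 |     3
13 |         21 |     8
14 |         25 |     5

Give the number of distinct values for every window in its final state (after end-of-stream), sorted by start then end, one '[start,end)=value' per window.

i=0 t=0 v=6: → [0,8); WM=−∞
i=1 t=1 v=5: → [0,8); WM=−∞
i=2 t=1 v=6: → [0,8); WM=-1
i=3 t=3 v=4: → [0,8); WM=-1
i=4 t=5 v=4: → [0,8); WM=-1
i=5 t=8 v=7: → [8,16); WM=6
i=6 t=11 v=1: → [8,16); WM=6
i=7 t=13 v=4: → [8,16); WM=6
i=8 t=7 v=3: → [0,8); WM=11; [0,8) fires=4
i=9 t=16 v=4: → [16,24); WM=11
i=10 t=18 v=3: → [16,24); WM=11
i=11 t=18 v=7: → [16,24); WM=16; [8,16) fires=3
i=12 t=21 v=3: → [16,24); WM=16
i=13 t=21 v=8: → [16,24); WM=16
i=14 t=25 v=5: → [24,32); WM=23

[0,8)=4 [8,16)=3 [16,24)=4 [24,32)=1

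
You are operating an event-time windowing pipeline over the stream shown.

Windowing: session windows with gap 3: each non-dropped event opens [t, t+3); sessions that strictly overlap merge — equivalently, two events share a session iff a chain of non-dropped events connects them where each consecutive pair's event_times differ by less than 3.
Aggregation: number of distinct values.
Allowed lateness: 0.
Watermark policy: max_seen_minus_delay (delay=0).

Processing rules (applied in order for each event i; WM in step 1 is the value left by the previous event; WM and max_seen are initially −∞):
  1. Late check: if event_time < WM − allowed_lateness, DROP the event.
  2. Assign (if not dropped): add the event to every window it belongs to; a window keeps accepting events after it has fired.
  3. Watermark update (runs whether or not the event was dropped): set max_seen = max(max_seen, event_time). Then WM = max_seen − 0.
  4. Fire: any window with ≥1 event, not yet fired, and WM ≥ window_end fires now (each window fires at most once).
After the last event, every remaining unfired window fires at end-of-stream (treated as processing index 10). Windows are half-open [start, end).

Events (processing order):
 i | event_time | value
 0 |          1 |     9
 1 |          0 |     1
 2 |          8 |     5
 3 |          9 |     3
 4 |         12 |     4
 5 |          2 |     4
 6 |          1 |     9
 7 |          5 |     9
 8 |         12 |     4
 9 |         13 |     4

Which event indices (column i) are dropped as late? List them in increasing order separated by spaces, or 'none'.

i=0 t=1 v=9: → [1,4); WM=1
i=1 t=0 v=1: DROP (t<1-0); WM=1
i=2 t=8 v=5: → [8,11); WM=8
i=3 t=9 v=3: → [8,12); WM=9
i=4 t=12 v=4: → [12,15); WM=12
i=5 t=2 v=4: DROP (t<12-0); WM=12
i=6 t=1 v=9: DROP (t<12-0); WM=12
i=7 t=5 v=9: DROP (t<12-0); WM=12
i=8 t=12 v=4: → [12,15); WM=12
i=9 t=13 v=4: → [12,16); WM=13

1 5 6 7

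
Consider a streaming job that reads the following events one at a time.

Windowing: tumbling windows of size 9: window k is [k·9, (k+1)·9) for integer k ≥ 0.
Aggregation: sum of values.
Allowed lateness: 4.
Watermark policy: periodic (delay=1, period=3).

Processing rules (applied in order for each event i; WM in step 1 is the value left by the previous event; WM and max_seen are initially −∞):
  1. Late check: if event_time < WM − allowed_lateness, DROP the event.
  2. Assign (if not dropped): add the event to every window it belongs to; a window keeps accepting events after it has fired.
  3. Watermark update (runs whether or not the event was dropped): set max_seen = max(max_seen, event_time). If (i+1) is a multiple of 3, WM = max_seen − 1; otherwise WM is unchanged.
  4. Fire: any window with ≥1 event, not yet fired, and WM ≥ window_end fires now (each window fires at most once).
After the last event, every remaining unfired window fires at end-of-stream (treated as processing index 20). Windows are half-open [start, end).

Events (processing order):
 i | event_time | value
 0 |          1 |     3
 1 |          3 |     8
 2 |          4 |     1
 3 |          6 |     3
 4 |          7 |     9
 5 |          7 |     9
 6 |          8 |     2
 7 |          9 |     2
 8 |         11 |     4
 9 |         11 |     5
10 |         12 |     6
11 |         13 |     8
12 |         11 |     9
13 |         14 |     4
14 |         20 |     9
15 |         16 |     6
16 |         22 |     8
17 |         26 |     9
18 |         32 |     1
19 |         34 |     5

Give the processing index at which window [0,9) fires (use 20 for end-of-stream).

8

i=0 t=1 v=3: → [0,9); WM=−∞
i=1 t=3 v=8: → [0,9); WM=−∞
i=2 t=4 v=1: → [0,9); WM=3
i=3 t=6 v=3: → [0,9); WM=3
i=4 t=7 v=9: → [0,9); WM=3
i=5 t=7 v=9: → [0,9); WM=6
i=6 t=8 v=2: → [0,9); WM=6
i=7 t=9 v=2: → [9,18); WM=6
i=8 t=11 v=4: → [9,18); WM=10; [0,9) fires=35
i=9 t=11 v=5: → [9,18); WM=10
i=10 t=12 v=6: → [9,18); WM=10
i=11 t=13 v=8: → [9,18); WM=12
i=12 t=11 v=9: → [9,18); WM=12
i=13 t=14 v=4: → [9,18); WM=12
i=14 t=20 v=9: → [18,27); WM=19; [9,18) fires=38
i=15 t=16 v=6: → [9,18); WM=19
i=16 t=22 v=8: → [18,27); WM=19
i=17 t=26 v=9: → [18,27); WM=25
i=18 t=32 v=1: → [27,36); WM=25
i=19 t=34 v=5: → [27,36); WM=25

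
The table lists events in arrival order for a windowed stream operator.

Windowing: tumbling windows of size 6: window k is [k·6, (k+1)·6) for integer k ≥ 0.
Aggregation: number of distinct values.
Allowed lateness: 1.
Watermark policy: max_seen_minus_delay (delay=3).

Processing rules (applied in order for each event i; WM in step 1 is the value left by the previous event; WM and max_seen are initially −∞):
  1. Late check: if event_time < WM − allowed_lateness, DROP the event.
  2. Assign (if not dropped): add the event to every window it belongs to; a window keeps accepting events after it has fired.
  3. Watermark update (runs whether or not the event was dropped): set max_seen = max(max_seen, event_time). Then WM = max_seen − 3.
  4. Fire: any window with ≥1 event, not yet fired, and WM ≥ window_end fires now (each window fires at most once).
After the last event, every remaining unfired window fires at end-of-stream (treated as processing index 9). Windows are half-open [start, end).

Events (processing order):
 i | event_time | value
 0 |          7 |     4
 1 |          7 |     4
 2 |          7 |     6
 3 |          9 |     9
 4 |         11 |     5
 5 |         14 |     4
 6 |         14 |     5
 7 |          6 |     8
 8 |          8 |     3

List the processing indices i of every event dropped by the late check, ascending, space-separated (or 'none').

i=0 t=7 v=4: → [6,12); WM=4
i=1 t=7 v=4: → [6,12); WM=4
i=2 t=7 v=6: → [6,12); WM=4
i=3 t=9 v=9: → [6,12); WM=6
i=4 t=11 v=5: → [6,12); WM=8
i=5 t=14 v=4: → [12,18); WM=11
i=6 t=14 v=5: → [12,18); WM=11
i=7 t=6 v=8: DROP (t<11-1); WM=11
i=8 t=8 v=3: DROP (t<11-1); WM=11

7 8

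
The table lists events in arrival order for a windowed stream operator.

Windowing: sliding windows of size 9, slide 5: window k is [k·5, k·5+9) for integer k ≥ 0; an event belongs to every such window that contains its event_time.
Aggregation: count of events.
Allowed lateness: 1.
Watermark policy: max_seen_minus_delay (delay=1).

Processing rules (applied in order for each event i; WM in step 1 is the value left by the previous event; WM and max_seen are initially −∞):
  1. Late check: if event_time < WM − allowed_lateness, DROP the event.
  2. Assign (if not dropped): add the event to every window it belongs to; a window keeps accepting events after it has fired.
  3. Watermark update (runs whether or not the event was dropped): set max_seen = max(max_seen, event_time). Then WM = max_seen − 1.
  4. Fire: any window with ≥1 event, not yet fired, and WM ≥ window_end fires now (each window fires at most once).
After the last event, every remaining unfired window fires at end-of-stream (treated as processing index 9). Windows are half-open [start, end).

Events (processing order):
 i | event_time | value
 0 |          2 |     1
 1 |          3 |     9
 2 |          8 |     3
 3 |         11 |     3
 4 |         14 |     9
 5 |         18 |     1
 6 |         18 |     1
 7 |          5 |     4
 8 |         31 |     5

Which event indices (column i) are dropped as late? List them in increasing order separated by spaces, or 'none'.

7

i=0 t=2 v=1: → [0,9); WM=1
i=1 t=3 v=9: → [0,9); WM=2
i=2 t=8 v=3: → [5,14),[0,9); WM=7
i=3 t=11 v=3: → [10,19),[5,14); WM=10; [0,9) fires=3
i=4 t=14 v=9: → [10,19); WM=13
i=5 t=18 v=1: → [15,24),[10,19); WM=17; [5,14) fires=2
i=6 t=18 v=1: → [15,24),[10,19); WM=17
i=7 t=5 v=4: DROP (t<17-1); WM=17
i=8 t=31 v=5: → [30,39),[25,34); WM=30; [10,19) fires=4 [15,24) fires=2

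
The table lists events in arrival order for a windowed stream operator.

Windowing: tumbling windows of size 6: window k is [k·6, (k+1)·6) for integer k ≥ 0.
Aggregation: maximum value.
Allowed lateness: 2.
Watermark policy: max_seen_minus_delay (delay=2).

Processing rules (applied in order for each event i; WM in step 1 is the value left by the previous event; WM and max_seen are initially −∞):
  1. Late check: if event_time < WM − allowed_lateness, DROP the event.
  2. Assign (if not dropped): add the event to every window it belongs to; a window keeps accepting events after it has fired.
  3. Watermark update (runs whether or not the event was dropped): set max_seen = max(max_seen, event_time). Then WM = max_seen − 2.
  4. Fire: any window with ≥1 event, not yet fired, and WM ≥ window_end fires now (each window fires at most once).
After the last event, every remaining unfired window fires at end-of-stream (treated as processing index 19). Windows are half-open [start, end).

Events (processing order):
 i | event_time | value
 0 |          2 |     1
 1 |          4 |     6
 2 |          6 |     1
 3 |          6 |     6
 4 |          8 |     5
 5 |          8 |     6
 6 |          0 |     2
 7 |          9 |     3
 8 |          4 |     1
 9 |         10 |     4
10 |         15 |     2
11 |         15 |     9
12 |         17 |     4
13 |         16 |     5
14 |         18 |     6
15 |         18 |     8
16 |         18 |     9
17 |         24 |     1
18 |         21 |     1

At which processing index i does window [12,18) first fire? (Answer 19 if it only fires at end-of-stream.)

17

i=0 t=2 v=1: → [0,6); WM=0
i=1 t=4 v=6: → [0,6); WM=2
i=2 t=6 v=1: → [6,12); WM=4
i=3 t=6 v=6: → [6,12); WM=4
i=4 t=8 v=5: → [6,12); WM=6; [0,6) fires=6
i=5 t=8 v=6: → [6,12); WM=6
i=6 t=0 v=2: DROP (t<6-2); WM=6
i=7 t=9 v=3: → [6,12); WM=7
i=8 t=4 v=1: DROP (t<7-2); WM=7
i=9 t=10 v=4: → [6,12); WM=8
i=10 t=15 v=2: → [12,18); WM=13; [6,12) fires=6
i=11 t=15 v=9: → [12,18); WM=13
i=12 t=17 v=4: → [12,18); WM=15
i=13 t=16 v=5: → [12,18); WM=15
i=14 t=18 v=6: → [18,24); WM=16
i=15 t=18 v=8: → [18,24); WM=16
i=16 t=18 v=9: → [18,24); WM=16
i=17 t=24 v=1: → [24,30); WM=22; [12,18) fires=9
i=18 t=21 v=1: → [18,24); WM=22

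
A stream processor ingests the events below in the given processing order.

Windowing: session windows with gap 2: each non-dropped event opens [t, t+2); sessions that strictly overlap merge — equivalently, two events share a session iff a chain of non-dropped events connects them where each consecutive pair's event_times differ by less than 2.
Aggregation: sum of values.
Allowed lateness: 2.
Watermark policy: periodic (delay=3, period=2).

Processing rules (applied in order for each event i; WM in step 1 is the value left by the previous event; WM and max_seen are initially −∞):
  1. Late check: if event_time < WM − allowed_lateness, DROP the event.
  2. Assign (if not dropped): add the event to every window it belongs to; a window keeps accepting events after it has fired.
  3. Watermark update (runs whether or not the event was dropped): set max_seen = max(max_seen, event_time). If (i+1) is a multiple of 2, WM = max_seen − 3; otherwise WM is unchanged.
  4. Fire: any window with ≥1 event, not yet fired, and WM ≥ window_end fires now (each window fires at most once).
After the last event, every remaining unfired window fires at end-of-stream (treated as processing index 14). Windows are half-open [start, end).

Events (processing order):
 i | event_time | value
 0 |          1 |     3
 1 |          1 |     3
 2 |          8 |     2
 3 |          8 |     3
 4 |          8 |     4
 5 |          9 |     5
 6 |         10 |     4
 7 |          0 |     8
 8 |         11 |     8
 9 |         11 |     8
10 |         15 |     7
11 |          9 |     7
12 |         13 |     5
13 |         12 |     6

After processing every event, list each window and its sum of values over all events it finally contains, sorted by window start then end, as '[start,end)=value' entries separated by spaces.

i=0 t=1 v=3: → [1,3); WM=−∞
i=1 t=1 v=3: → [1,3); WM=-2
i=2 t=8 v=2: → [8,10); WM=-2
i=3 t=8 v=3: → [8,10); WM=5
i=4 t=8 v=4: → [8,10); WM=5
i=5 t=9 v=5: → [8,11); WM=6
i=6 t=10 v=4: → [8,12); WM=6
i=7 t=0 v=8: DROP (t<6-2); WM=7
i=8 t=11 v=8: → [8,13); WM=7
i=9 t=11 v=8: → [8,13); WM=8
i=10 t=15 v=7: → [15,17); WM=8
i=11 t=9 v=7: → [8,13); WM=12
i=12 t=13 v=5: → [13,15); WM=12
i=13 t=12 v=6: → [8,15); WM=12

[1,3)=6 [8,15)=52 [15,17)=7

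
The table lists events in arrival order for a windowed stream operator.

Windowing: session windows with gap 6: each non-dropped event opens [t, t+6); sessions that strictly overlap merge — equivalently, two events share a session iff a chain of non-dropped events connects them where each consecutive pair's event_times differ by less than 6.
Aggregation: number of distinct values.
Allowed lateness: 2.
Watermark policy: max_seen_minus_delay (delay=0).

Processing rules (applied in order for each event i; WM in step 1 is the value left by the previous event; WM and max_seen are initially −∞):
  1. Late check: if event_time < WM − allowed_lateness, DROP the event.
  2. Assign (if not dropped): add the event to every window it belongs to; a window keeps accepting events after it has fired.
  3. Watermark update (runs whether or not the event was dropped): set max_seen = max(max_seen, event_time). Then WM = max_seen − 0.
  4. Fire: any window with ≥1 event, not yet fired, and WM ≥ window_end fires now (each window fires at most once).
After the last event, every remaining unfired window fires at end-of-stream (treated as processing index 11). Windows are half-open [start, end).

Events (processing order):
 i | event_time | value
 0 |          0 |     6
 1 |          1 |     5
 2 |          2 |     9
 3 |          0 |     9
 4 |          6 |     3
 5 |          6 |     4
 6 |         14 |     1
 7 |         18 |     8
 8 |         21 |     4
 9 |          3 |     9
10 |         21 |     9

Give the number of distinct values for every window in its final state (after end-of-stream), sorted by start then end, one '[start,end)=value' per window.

[0,12)=5 [14,27)=4

i=0 t=0 v=6: → [0,6); WM=0
i=1 t=1 v=5: → [0,7); WM=1
i=2 t=2 v=9: → [0,8); WM=2
i=3 t=0 v=9: → [0,8); WM=2
i=4 t=6 v=3: → [0,12); WM=6
i=5 t=6 v=4: → [0,12); WM=6
i=6 t=14 v=1: → [14,20); WM=14
i=7 t=18 v=8: → [14,24); WM=18
i=8 t=21 v=4: → [14,27); WM=21
i=9 t=3 v=9: DROP (t<21-2); WM=21
i=10 t=21 v=9: → [14,27); WM=21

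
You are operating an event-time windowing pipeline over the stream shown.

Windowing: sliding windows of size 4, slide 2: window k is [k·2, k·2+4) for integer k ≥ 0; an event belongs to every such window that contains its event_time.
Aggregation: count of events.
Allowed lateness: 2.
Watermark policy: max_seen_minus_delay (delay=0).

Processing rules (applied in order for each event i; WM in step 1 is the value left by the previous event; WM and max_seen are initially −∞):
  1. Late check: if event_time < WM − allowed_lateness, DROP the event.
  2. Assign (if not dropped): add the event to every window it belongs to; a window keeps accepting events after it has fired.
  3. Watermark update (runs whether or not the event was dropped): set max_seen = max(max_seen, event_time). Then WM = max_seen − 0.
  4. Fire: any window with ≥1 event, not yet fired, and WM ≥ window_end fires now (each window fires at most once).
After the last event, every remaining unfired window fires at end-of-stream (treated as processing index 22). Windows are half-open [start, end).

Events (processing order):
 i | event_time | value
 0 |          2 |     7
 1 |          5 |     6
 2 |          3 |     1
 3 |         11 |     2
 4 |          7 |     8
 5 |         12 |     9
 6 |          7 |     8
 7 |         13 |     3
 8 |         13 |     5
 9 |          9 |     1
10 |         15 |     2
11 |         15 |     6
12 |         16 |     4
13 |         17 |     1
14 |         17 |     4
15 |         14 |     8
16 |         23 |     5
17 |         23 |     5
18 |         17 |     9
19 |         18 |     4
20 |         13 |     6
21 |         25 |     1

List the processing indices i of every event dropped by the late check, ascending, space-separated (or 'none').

4 6 9 15 18 19 20

i=0 t=2 v=7: → [2,6),[0,4); WM=2
i=1 t=5 v=6: → [4,8),[2,6); WM=5; [0,4) fires=1
i=2 t=3 v=1: → [2,6),[0,4); WM=5
i=3 t=11 v=2: → [10,14),[8,12); WM=11; [2,6) fires=3 [4,8) fires=1
i=4 t=7 v=8: DROP (t<11-2); WM=11
i=5 t=12 v=9: → [12,16),[10,14); WM=12; [8,12) fires=1
i=6 t=7 v=8: DROP (t<12-2); WM=12
i=7 t=13 v=3: → [12,16),[10,14); WM=13
i=8 t=13 v=5: → [12,16),[10,14); WM=13
i=9 t=9 v=1: DROP (t<13-2); WM=13
i=10 t=15 v=2: → [14,18),[12,16); WM=15; [10,14) fires=4
i=11 t=15 v=6: → [14,18),[12,16); WM=15
i=12 t=16 v=4: → [16,20),[14,18); WM=16; [12,16) fires=5
i=13 t=17 v=1: → [16,20),[14,18); WM=17
i=14 t=17 v=4: → [16,20),[14,18); WM=17
i=15 t=14 v=8: DROP (t<17-2); WM=17
i=16 t=23 v=5: → [22,26),[20,24); WM=23; [14,18) fires=5 [16,20) fires=3
i=17 t=23 v=5: → [22,26),[20,24); WM=23
i=18 t=17 v=9: DROP (t<23-2); WM=23
i=19 t=18 v=4: DROP (t<23-2); WM=23
i=20 t=13 v=6: DROP (t<23-2); WM=23
i=21 t=25 v=1: → [24,28),[22,26); WM=25; [20,24) fires=2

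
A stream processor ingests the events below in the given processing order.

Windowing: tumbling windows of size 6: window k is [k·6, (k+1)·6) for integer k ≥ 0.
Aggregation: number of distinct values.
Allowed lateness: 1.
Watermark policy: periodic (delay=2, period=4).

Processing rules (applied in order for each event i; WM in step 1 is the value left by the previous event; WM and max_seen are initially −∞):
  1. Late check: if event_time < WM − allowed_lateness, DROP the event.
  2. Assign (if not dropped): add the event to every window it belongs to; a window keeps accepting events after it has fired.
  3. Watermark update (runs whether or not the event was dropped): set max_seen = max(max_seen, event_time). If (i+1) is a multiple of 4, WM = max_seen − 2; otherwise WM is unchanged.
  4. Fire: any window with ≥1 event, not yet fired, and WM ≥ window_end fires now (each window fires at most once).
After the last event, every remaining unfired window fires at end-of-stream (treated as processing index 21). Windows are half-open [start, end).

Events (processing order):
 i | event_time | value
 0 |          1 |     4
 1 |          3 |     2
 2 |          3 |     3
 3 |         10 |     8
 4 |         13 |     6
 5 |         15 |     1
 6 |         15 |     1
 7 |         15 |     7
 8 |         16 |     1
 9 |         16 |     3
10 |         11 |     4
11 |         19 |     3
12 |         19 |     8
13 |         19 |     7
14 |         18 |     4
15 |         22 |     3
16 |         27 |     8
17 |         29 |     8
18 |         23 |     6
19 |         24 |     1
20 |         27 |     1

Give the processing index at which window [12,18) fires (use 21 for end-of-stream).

15

i=0 t=1 v=4: → [0,6); WM=−∞
i=1 t=3 v=2: → [0,6); WM=−∞
i=2 t=3 v=3: → [0,6); WM=−∞
i=3 t=10 v=8: → [6,12); WM=8; [0,6) fires=3
i=4 t=13 v=6: → [12,18); WM=8
i=5 t=15 v=1: → [12,18); WM=8
i=6 t=15 v=1: → [12,18); WM=8
i=7 t=15 v=7: → [12,18); WM=13; [6,12) fires=1
i=8 t=16 v=1: → [12,18); WM=13
i=9 t=16 v=3: → [12,18); WM=13
i=10 t=11 v=4: DROP (t<13-1); WM=13
i=11 t=19 v=3: → [18,24); WM=17
i=12 t=19 v=8: → [18,24); WM=17
i=13 t=19 v=7: → [18,24); WM=17
i=14 t=18 v=4: → [18,24); WM=17
i=15 t=22 v=3: → [18,24); WM=20; [12,18) fires=4
i=16 t=27 v=8: → [24,30); WM=20
i=17 t=29 v=8: → [24,30); WM=20
i=18 t=23 v=6: → [18,24); WM=20
i=19 t=24 v=1: → [24,30); WM=27; [18,24) fires=5
i=20 t=27 v=1: → [24,30); WM=27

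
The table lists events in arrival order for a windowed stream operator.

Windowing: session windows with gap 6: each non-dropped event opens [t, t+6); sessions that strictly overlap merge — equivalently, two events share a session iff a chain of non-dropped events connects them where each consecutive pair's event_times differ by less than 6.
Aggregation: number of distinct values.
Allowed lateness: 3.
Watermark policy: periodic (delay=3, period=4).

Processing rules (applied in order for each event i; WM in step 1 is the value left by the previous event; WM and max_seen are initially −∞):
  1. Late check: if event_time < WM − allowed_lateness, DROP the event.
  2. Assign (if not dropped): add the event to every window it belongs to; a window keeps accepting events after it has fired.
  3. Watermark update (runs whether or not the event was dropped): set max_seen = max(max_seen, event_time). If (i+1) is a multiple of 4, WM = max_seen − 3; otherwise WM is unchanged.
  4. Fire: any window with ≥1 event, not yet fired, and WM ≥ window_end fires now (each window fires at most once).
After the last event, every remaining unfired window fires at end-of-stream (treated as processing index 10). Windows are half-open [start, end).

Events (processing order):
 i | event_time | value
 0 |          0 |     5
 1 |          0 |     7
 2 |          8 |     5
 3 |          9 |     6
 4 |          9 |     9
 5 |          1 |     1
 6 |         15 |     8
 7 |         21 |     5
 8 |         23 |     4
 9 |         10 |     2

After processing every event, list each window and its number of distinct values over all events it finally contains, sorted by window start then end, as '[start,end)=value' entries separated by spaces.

i=0 t=0 v=5: → [0,6); WM=−∞
i=1 t=0 v=7: → [0,6); WM=−∞
i=2 t=8 v=5: → [8,14); WM=−∞
i=3 t=9 v=6: → [8,15); WM=6
i=4 t=9 v=9: → [8,15); WM=6
i=5 t=1 v=1: DROP (t<6-3); WM=6
i=6 t=15 v=8: → [15,21); WM=6
i=7 t=21 v=5: → [21,27); WM=18
i=8 t=23 v=4: → [21,29); WM=18
i=9 t=10 v=2: DROP (t<18-3); WM=18

[0,6)=2 [8,15)=3 [15,21)=1 [21,29)=2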